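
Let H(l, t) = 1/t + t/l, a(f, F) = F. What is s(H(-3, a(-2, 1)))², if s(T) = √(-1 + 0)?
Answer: -1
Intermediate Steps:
H(l, t) = 1/t + t/l
s(T) = I (s(T) = √(-1) = I)
s(H(-3, a(-2, 1)))² = I² = -1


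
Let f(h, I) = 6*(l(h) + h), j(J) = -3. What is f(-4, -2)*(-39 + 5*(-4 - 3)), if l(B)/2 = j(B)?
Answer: 4440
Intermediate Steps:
l(B) = -6 (l(B) = 2*(-3) = -6)
f(h, I) = -36 + 6*h (f(h, I) = 6*(-6 + h) = -36 + 6*h)
f(-4, -2)*(-39 + 5*(-4 - 3)) = (-36 + 6*(-4))*(-39 + 5*(-4 - 3)) = (-36 - 24)*(-39 + 5*(-7)) = -60*(-39 - 35) = -60*(-74) = 4440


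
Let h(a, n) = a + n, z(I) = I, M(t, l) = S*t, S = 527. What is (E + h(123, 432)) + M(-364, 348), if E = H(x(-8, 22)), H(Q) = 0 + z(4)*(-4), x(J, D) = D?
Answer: -191289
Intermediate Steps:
M(t, l) = 527*t
H(Q) = -16 (H(Q) = 0 + 4*(-4) = 0 - 16 = -16)
E = -16
(E + h(123, 432)) + M(-364, 348) = (-16 + (123 + 432)) + 527*(-364) = (-16 + 555) - 191828 = 539 - 191828 = -191289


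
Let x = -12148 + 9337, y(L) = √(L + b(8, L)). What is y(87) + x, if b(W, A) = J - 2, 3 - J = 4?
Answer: -2811 + 2*√21 ≈ -2801.8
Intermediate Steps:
J = -1 (J = 3 - 1*4 = 3 - 4 = -1)
b(W, A) = -3 (b(W, A) = -1 - 2 = -3)
y(L) = √(-3 + L) (y(L) = √(L - 3) = √(-3 + L))
x = -2811
y(87) + x = √(-3 + 87) - 2811 = √84 - 2811 = 2*√21 - 2811 = -2811 + 2*√21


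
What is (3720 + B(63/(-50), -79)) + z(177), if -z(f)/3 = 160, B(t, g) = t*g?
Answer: 166977/50 ≈ 3339.5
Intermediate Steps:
B(t, g) = g*t
z(f) = -480 (z(f) = -3*160 = -480)
(3720 + B(63/(-50), -79)) + z(177) = (3720 - 4977/(-50)) - 480 = (3720 - 4977*(-1)/50) - 480 = (3720 - 79*(-63/50)) - 480 = (3720 + 4977/50) - 480 = 190977/50 - 480 = 166977/50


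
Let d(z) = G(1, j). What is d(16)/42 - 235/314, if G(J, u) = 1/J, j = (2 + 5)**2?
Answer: -2389/3297 ≈ -0.72460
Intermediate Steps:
j = 49 (j = 7**2 = 49)
d(z) = 1 (d(z) = 1/1 = 1)
d(16)/42 - 235/314 = 1/42 - 235/314 = -2389/3297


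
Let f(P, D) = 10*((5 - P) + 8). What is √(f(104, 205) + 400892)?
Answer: √399982 ≈ 632.44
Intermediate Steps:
f(P, D) = 130 - 10*P (f(P, D) = 10*(13 - P) = 130 - 10*P)
√(f(104, 205) + 400892) = √((130 - 10*104) + 400892) = √((130 - 1040) + 400892) = √(-910 + 400892) = √399982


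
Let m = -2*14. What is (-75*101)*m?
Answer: 212100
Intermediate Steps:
m = -28
(-75*101)*m = -75*101*(-28) = -7575*(-28) = 212100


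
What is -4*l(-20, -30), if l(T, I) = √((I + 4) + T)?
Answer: -4*I*√46 ≈ -27.129*I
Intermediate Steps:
l(T, I) = √(4 + I + T) (l(T, I) = √((4 + I) + T) = √(4 + I + T))
-4*l(-20, -30) = -4*√(4 - 30 - 20) = -4*I*√46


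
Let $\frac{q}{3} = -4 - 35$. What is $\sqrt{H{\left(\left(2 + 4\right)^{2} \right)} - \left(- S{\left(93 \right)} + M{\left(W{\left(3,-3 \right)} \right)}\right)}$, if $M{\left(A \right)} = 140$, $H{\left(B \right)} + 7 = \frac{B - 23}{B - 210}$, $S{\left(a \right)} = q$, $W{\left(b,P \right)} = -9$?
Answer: $\frac{i \sqrt{7995126}}{174} \approx 16.25 i$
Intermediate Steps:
$q = -117$ ($q = 3 \left(-4 - 35\right) = 3 \left(-39\right) = -117$)
$S{\left(a \right)} = -117$
$H{\left(B \right)} = -7 + \frac{-23 + B}{-210 + B}$ ($H{\left(B \right)} = -7 + \frac{B - 23}{B - 210} = -7 + \frac{-23 + B}{-210 + B}$)
$\sqrt{H{\left(\left(2 + 4\right)^{2} \right)} - \left(- S{\left(93 \right)} + M{\left(W{\left(3,-3 \right)} \right)}\right)} = \sqrt{\frac{1447 - 6 \left(2 + 4\right)^{2}}{-210 + \left(2 + 4\right)^{2}} - 257} = \sqrt{\frac{1447 - 6 \cdot 6^{2}}{-210 + 6^{2}} - 257} = \sqrt{\frac{1447 - 216}{-210 + 36} - 257} = \sqrt{\frac{1447 - 216}{-174} - 257} = \sqrt{\left(- \frac{1}{174}\right) 1231 - 257} = \sqrt{- \frac{1231}{174} - 257} = \sqrt{- \frac{45949}{174}} = \frac{i \sqrt{7995126}}{174}$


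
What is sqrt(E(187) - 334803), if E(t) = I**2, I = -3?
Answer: I*sqrt(334794) ≈ 578.61*I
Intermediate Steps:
E(t) = 9 (E(t) = (-3)**2 = 9)
sqrt(E(187) - 334803) = sqrt(9 - 334803) = sqrt(-334794) = I*sqrt(334794)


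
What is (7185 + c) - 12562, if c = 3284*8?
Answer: 20895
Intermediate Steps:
c = 26272
(7185 + c) - 12562 = (7185 + 26272) - 12562 = 33457 - 12562 = 20895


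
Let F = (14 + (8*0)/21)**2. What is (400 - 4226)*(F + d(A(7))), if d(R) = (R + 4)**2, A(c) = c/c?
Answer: -845546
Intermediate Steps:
A(c) = 1
F = 196 (F = (14 + 0*(1/21))**2 = (14 + 0)**2 = 14**2 = 196)
d(R) = (4 + R)**2
(400 - 4226)*(F + d(A(7))) = (400 - 4226)*(196 + (4 + 1)**2) = -3826*(196 + 5**2) = -3826*(196 + 25) = -3826*221 = -845546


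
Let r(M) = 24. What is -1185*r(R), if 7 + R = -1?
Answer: -28440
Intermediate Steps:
R = -8 (R = -7 - 1 = -8)
-1185*r(R) = -1185*24 = -28440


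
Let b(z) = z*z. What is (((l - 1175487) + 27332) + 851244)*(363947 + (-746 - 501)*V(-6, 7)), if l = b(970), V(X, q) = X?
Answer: 239196190281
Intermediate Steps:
b(z) = z²
l = 940900 (l = 970² = 940900)
(((l - 1175487) + 27332) + 851244)*(363947 + (-746 - 501)*V(-6, 7)) = (((940900 - 1175487) + 27332) + 851244)*(363947 + (-746 - 501)*(-6)) = ((-234587 + 27332) + 851244)*(363947 - 1247*(-6)) = (-207255 + 851244)*(363947 + 7482) = 643989*371429 = 239196190281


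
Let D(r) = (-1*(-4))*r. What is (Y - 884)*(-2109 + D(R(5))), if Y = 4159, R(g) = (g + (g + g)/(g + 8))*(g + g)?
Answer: -79965675/13 ≈ -6.1512e+6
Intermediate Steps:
R(g) = 2*g*(g + 2*g/(8 + g)) (R(g) = (g + (2*g)/(8 + g))*(2*g) = (g + 2*g/(8 + g))*(2*g) = 2*g*(g + 2*g/(8 + g)))
D(r) = 4*r
(Y - 884)*(-2109 + D(R(5))) = (4159 - 884)*(-2109 + 4*(2*5**2*(10 + 5)/(8 + 5))) = 3275*(-2109 + 4*(2*25*15/13)) = 3275*(-2109 + 4*(2*25*(1/13)*15)) = 3275*(-2109 + 4*(750/13)) = 3275*(-2109 + 3000/13) = 3275*(-24417/13) = -79965675/13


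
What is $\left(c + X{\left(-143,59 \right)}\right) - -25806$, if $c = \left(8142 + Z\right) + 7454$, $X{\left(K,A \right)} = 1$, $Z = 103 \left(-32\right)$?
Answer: $38107$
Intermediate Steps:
$Z = -3296$
$c = 12300$ ($c = \left(8142 - 3296\right) + 7454 = 4846 + 7454 = 12300$)
$\left(c + X{\left(-143,59 \right)}\right) - -25806 = \left(12300 + 1\right) - -25806 = 12301 + 25806 = 38107$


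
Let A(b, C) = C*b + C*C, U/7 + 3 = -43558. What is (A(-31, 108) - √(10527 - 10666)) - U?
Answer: 313243 - I*√139 ≈ 3.1324e+5 - 11.79*I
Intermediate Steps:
U = -304927 (U = -21 + 7*(-43558) = -21 - 304906 = -304927)
A(b, C) = C² + C*b (A(b, C) = C*b + C² = C² + C*b)
(A(-31, 108) - √(10527 - 10666)) - U = (108*(108 - 31) - √(10527 - 10666)) - 1*(-304927) = (108*77 - √(-139)) + 304927 = (8316 - I*√139) + 304927 = 313243 - I*√139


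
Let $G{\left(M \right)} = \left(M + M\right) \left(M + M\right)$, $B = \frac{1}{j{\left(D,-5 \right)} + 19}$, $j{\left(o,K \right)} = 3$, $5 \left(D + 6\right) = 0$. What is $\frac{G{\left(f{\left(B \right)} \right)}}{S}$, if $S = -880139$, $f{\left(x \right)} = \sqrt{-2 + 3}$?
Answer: $- \frac{4}{880139} \approx -4.5447 \cdot 10^{-6}$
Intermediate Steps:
$D = -6$ ($D = -6 + \frac{1}{5} \cdot 0 = -6 + 0 = -6$)
$B = \frac{1}{22}$ ($B = \frac{1}{3 + 19} = \frac{1}{22} \approx 0.045455$)
$f{\left(x \right)} = 1$ ($f{\left(x \right)} = \sqrt{1} = 1$)
$G{\left(M \right)} = 4 M^{2}$ ($G{\left(M \right)} = 2 M 2 M = 4 M^{2}$)
$\frac{G{\left(f{\left(B \right)} \right)}}{S} = \frac{4 \cdot 1^{2}}{-880139} = 4 \cdot 1 \left(- \frac{1}{880139}\right) = 4 \left(- \frac{1}{880139}\right) = - \frac{4}{880139}$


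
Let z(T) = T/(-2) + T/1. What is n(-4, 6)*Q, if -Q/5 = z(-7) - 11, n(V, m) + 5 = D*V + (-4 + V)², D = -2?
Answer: 9715/2 ≈ 4857.5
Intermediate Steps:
z(T) = T/2 (z(T) = T*(-½) + T*1 = -T/2 + T = T/2)
n(V, m) = -5 + (-4 + V)² - 2*V (n(V, m) = -5 + (-2*V + (-4 + V)²) = -5 + ((-4 + V)² - 2*V) = -5 + (-4 + V)² - 2*V)
Q = 145/2 (Q = -5*((½)*(-7) - 11) = -5*(-7/2 - 11) = -5*(-29/2) = 145/2 ≈ 72.500)
n(-4, 6)*Q = (11 + (-4)² - 10*(-4))*(145/2) = (11 + 16 + 40)*(145/2) = 67*(145/2) = 9715/2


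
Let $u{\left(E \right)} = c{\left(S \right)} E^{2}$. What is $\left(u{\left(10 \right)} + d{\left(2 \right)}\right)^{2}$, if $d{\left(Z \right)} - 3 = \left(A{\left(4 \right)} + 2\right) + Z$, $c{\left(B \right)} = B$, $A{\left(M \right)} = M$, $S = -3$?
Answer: $83521$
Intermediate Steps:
$u{\left(E \right)} = - 3 E^{2}$
$d{\left(Z \right)} = 9 + Z$ ($d{\left(Z \right)} = 3 + \left(\left(4 + 2\right) + Z\right) = 3 + \left(6 + Z\right) = 9 + Z$)
$\left(u{\left(10 \right)} + d{\left(2 \right)}\right)^{2} = \left(- 3 \cdot 10^{2} + \left(9 + 2\right)\right)^{2} = \left(\left(-3\right) 100 + 11\right)^{2} = \left(-300 + 11\right)^{2} = \left(-289\right)^{2} = 83521$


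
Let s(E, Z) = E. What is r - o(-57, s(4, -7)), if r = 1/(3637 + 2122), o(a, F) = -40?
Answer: 230361/5759 ≈ 40.000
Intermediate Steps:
r = 1/5759 ≈ 0.00017364
r - o(-57, s(4, -7)) = 1/5759 - 1*(-40) = 1/5759 + 40 = 230361/5759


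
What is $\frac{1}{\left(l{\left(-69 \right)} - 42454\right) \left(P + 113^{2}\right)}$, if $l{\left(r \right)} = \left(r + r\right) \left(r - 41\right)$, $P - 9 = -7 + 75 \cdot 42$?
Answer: $- \frac{1}{434229354} \approx -2.3029 \cdot 10^{-9}$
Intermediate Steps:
$P = 3152$ ($P = 9 + \left(-7 + 75 \cdot 42\right) = 9 + \left(-7 + 3150\right) = 9 + 3143 = 3152$)
$l{\left(r \right)} = 2 r \left(-41 + r\right)$
$\frac{1}{\left(l{\left(-69 \right)} - 42454\right) \left(P + 113^{2}\right)} = \frac{1}{\left(2 \left(-69\right) \left(-41 - 69\right) - 42454\right) \left(3152 + 113^{2}\right)} = \frac{1}{\left(2 \left(-69\right) \left(-110\right) - 42454\right) \left(3152 + 12769\right)} = \frac{1}{\left(15180 - 42454\right) 15921} = \frac{1}{\left(-27274\right) 15921} = \frac{1}{-434229354} = - \frac{1}{434229354}$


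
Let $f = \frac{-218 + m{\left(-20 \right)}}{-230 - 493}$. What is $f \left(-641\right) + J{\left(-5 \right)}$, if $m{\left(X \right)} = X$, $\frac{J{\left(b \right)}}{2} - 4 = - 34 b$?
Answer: $\frac{99046}{723} \approx 136.99$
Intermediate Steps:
$J{\left(b \right)} = 8 - 68 b$ ($J{\left(b \right)} = 8 + 2 \left(- 34 b\right) = 8 - 68 b$)
$f = \frac{238}{723}$ ($f = \frac{-218 - 20}{-230 - 493} = - \frac{238}{-723} = \left(-238\right) \left(- \frac{1}{723}\right) = \frac{238}{723} \approx 0.32918$)
$f \left(-641\right) + J{\left(-5 \right)} = \frac{238}{723} \left(-641\right) + \left(8 - -340\right) = - \frac{152558}{723} + \left(8 + 340\right) = - \frac{152558}{723} + 348 = \frac{99046}{723}$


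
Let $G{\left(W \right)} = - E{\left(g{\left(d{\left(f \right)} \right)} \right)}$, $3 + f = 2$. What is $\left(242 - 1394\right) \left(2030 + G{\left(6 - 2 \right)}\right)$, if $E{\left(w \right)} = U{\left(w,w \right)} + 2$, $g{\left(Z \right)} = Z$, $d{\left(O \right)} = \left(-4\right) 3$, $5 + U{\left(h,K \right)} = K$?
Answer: $-2355840$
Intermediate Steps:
$f = -1$ ($f = -3 + 2 = -1$)
$U{\left(h,K \right)} = -5 + K$
$d{\left(O \right)} = -12$
$E{\left(w \right)} = -3 + w$ ($E{\left(w \right)} = \left(-5 + w\right) + 2 = -3 + w$)
$G{\left(W \right)} = 15$ ($G{\left(W \right)} = - (-3 - 12) = \left(-1\right) \left(-15\right) = 15$)
$\left(242 - 1394\right) \left(2030 + G{\left(6 - 2 \right)}\right) = \left(242 - 1394\right) \left(2030 + 15\right) = \left(-1152\right) 2045 = -2355840$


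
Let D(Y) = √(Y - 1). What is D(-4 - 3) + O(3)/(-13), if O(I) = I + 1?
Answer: -4/13 + 2*I*√2 ≈ -0.30769 + 2.8284*I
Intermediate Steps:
O(I) = 1 + I
D(Y) = √(-1 + Y)
D(-4 - 3) + O(3)/(-13) = √(-1 + (-4 - 3)) + (1 + 3)/(-13) = √(-1 - 7) + 4*(-1/13) = √(-8) - 4/13 = 2*I*√2 - 4/13 = -4/13 + 2*I*√2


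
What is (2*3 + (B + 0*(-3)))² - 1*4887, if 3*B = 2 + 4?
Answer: -4823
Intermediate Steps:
B = 2 (B = (2 + 4)/3 = (⅓)*6 = 2)
(2*3 + (B + 0*(-3)))² - 1*4887 = (2*3 + (2 + 0*(-3)))² - 1*4887 = (6 + (2 + 0))² - 4887 = (6 + 2)² - 4887 = 8² - 4887 = 64 - 4887 = -4823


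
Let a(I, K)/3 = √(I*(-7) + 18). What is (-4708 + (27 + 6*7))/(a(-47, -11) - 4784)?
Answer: 22192976/22883533 + 13917*√347/22883533 ≈ 0.98115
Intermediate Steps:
a(I, K) = 3*√(18 - 7*I) (a(I, K) = 3*√(I*(-7) + 18) = 3*√(-7*I + 18) = 3*√(18 - 7*I))
(-4708 + (27 + 6*7))/(a(-47, -11) - 4784) = (-4708 + (27 + 6*7))/(3*√(18 - 7*(-47)) - 4784) = (-4708 + (27 + 42))/(3*√(18 + 329) - 4784) = (-4708 + 69)/(3*√347 - 4784) = -4639/(-4784 + 3*√347)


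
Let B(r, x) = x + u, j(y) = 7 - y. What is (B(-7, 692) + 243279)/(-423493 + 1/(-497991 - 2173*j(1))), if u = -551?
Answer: -62197339590/108208602149 ≈ -0.57479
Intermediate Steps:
B(r, x) = -551 + x (B(r, x) = x - 551 = -551 + x)
(B(-7, 692) + 243279)/(-423493 + 1/(-497991 - 2173*j(1))) = ((-551 + 692) + 243279)/(-423493 + 1/(-497991 - 2173*(7 - 1*1))) = (141 + 243279)/(-423493 + 1/(-497991 - 2173*(7 - 1))) = 243420/(-423493 + 1/(-497991 - 2173*6)) = 243420/(-423493 + 1/(-497991 - 13038)) = 243420/(-423493 + 1/(-511029)) = 243420/(-423493 - 1/511029) = 243420/(-216417204298/511029) = 243420*(-511029/216417204298) = -62197339590/108208602149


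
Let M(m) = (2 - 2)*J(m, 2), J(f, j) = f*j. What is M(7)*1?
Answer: 0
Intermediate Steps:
M(m) = 0 (M(m) = (2 - 2)*(m*2) = 0*(2*m) = 0)
M(7)*1 = 0*1 = 0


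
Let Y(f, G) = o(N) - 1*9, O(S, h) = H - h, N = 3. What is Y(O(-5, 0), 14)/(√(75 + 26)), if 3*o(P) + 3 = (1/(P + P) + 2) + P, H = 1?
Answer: -149*√101/1818 ≈ -0.82367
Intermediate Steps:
O(S, h) = 1 - h
o(P) = -⅓ + P/3 + 1/(6*P) (o(P) = -1 + ((1/(P + P) + 2) + P)/3 = -1 + ((1/(2*P) + 2) + P)/3 = -1 + ((2 + 1/(2*P)) + P)/3 = -1 + (2 + P + 1/(2*P))/3 = -1 + (⅔ + P/3 + 1/(6*P)) = -⅓ + P/3 + 1/(6*P))
Y(f, G) = -149/18 (Y(f, G) = (⅙)*(1 + 2*3*(-1 + 3))/3 - 1*9 = (⅙)*(⅓)*(1 + 2*3*2) - 9 = (⅙)*(⅓)*(1 + 12) - 9 = (⅙)*(⅓)*13 - 9 = 13/18 - 9 = -149/18)
Y(O(-5, 0), 14)/(√(75 + 26)) = -149/(18*√(75 + 26)) = -149*√101/101/18 = -149*√101/1818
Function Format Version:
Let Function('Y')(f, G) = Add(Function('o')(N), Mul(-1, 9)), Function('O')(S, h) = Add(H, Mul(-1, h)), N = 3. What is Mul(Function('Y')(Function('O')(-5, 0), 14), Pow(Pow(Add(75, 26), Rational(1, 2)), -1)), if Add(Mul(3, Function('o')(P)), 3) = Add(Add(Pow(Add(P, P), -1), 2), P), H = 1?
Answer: Mul(Rational(-149, 1818), Pow(101, Rational(1, 2))) ≈ -0.82367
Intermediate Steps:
Function('O')(S, h) = Add(1, Mul(-1, h))
Function('o')(P) = Add(Rational(-1, 3), Mul(Rational(1, 3), P), Mul(Rational(1, 6), Pow(P, -1))) (Function('o')(P) = Add(-1, Mul(Rational(1, 3), Add(Add(Pow(Add(P, P), -1), 2), P))) = Add(-1, Mul(Rational(1, 3), Add(Add(Pow(Mul(2, P), -1), 2), P))) = Add(-1, Mul(Rational(1, 3), Add(Add(Mul(Rational(1, 2), Pow(P, -1)), 2), P))) = Add(-1, Mul(Rational(1, 3), Add(Add(2, Mul(Rational(1, 2), Pow(P, -1))), P))) = Add(-1, Mul(Rational(1, 3), Add(2, P, Mul(Rational(1, 2), Pow(P, -1))))) = Add(-1, Add(Rational(2, 3), Mul(Rational(1, 3), P), Mul(Rational(1, 6), Pow(P, -1)))) = Add(Rational(-1, 3), Mul(Rational(1, 3), P), Mul(Rational(1, 6), Pow(P, -1))))
Function('Y')(f, G) = Rational(-149, 18) (Function('Y')(f, G) = Add(Mul(Rational(1, 6), Pow(3, -1), Add(1, Mul(2, 3, Add(-1, 3)))), Mul(-1, 9)) = Add(Mul(Rational(1, 6), Rational(1, 3), Add(1, Mul(2, 3, 2))), -9) = Add(Mul(Rational(1, 6), Rational(1, 3), Add(1, 12)), -9) = Add(Mul(Rational(1, 6), Rational(1, 3), 13), -9) = Add(Rational(13, 18), -9) = Rational(-149, 18))
Mul(Function('Y')(Function('O')(-5, 0), 14), Pow(Pow(Add(75, 26), Rational(1, 2)), -1)) = Mul(Rational(-149, 18), Pow(Pow(Add(75, 26), Rational(1, 2)), -1)) = Mul(Rational(-149, 18), Pow(Pow(101, Rational(1, 2)), -1)) = Mul(Rational(-149, 18), Mul(Rational(1, 101), Pow(101, Rational(1, 2)))) = Mul(Rational(-149, 1818), Pow(101, Rational(1, 2)))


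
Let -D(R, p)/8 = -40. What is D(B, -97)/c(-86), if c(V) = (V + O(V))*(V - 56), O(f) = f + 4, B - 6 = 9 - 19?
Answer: 20/1491 ≈ 0.013414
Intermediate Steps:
B = -4 (B = 6 + (9 - 19) = 6 - 10 = -4)
O(f) = 4 + f
D(R, p) = 320 (D(R, p) = -8*(-40) = 320)
c(V) = (-56 + V)*(4 + 2*V) (c(V) = (V + (4 + V))*(V - 56) = (4 + 2*V)*(-56 + V) = (-56 + V)*(4 + 2*V))
D(B, -97)/c(-86) = 320/(-224 - 108*(-86) + 2*(-86)²) = 320/(-224 + 9288 + 2*7396) = 320/(-224 + 9288 + 14792) = 320/23856 = 320*(1/23856) = 20/1491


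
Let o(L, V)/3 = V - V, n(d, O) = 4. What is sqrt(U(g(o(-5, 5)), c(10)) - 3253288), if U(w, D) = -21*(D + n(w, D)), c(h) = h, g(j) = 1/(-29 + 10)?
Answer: I*sqrt(3253582) ≈ 1803.8*I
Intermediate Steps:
o(L, V) = 0 (o(L, V) = 3*(V - V) = 3*0 = 0)
g(j) = -1/19 (g(j) = 1/(-19) = -1/19)
U(w, D) = -84 - 21*D (U(w, D) = -21*(D + 4) = -21*(4 + D) = -84 - 21*D)
sqrt(U(g(o(-5, 5)), c(10)) - 3253288) = sqrt((-84 - 21*10) - 3253288) = sqrt((-84 - 210) - 3253288) = sqrt(-294 - 3253288) = sqrt(-3253582) = I*sqrt(3253582)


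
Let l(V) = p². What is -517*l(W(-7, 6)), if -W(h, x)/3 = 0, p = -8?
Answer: -33088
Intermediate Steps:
W(h, x) = 0 (W(h, x) = -3*0 = 0)
l(V) = 64 (l(V) = (-8)² = 64)
-517*l(W(-7, 6)) = -517*64 = -33088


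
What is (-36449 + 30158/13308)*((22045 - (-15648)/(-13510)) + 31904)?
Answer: -29459107508351819/14982590 ≈ -1.9662e+9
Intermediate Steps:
(-36449 + 30158/13308)*((22045 - (-15648)/(-13510)) + 31904) = (-36449 + 30158*(1/13308))*((22045 - (-15648)*(-1)/13510) + 31904) = (-36449 + 15079/6654)*((22045 - 1*7824/6755) + 31904) = -242516567*((22045 - 7824/6755) + 31904)/6654 = -242516567*(148906151/6755 + 31904)/6654 = -242516567/6654*364417671/6755 = -29459107508351819/14982590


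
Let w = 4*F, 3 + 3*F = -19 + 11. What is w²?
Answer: 1936/9 ≈ 215.11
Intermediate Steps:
F = -11/3 (F = -1 + (-19 + 11)/3 = -1 + (⅓)*(-8) = -1 - 8/3 = -11/3 ≈ -3.6667)
w = -44/3 (w = 4*(-11/3) = -44/3 ≈ -14.667)
w² = (-44/3)² = 1936/9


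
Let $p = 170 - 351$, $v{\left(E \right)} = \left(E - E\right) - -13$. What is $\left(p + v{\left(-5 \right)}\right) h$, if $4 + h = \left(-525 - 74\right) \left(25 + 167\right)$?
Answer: $19322016$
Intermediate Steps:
$v{\left(E \right)} = 13$ ($v{\left(E \right)} = 0 + 13 = 13$)
$h = -115012$ ($h = -4 + \left(-525 - 74\right) \left(25 + 167\right) = -4 - 115008 = -115012$)
$p = -181$
$\left(p + v{\left(-5 \right)}\right) h = \left(-181 + 13\right) \left(-115012\right) = \left(-168\right) \left(-115012\right) = 19322016$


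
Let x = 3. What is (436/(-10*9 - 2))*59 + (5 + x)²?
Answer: -4959/23 ≈ -215.61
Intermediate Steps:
(436/(-10*9 - 2))*59 + (5 + x)² = (436/(-10*9 - 2))*59 + (5 + 3)² = (436/(-90 - 2))*59 + 8² = (436/(-92))*59 + 64 = (436*(-1/92))*59 + 64 = -109/23*59 + 64 = -6431/23 + 64 = -4959/23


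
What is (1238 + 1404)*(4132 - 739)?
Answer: 8964306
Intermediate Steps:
(1238 + 1404)*(4132 - 739) = 2642*3393 = 8964306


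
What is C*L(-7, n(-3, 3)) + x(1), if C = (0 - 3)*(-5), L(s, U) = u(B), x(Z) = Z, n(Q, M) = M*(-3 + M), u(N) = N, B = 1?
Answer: 16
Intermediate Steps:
L(s, U) = 1
C = 15 (C = -3*(-5) = 15)
C*L(-7, n(-3, 3)) + x(1) = 15*1 + 1 = 15 + 1 = 16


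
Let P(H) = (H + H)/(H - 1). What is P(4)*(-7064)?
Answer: -56512/3 ≈ -18837.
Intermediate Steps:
P(H) = 2*H/(-1 + H) (P(H) = (2*H)/(-1 + H) = 2*H/(-1 + H))
P(4)*(-7064) = (2*4/(-1 + 4))*(-7064) = (2*4/3)*(-7064) = (2*4*(⅓))*(-7064) = (8/3)*(-7064) = -56512/3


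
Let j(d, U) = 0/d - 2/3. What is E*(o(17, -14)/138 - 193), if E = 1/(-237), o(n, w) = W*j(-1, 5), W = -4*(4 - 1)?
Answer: 13313/16353 ≈ 0.81410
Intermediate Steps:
W = -12 (W = -4*3 = -12)
j(d, U) = -⅔ (j(d, U) = 0 - 2*⅓ = 0 - ⅔ = -⅔)
o(n, w) = 8 (o(n, w) = -12*(-⅔) = 8)
E = -1/237 ≈ -0.0042194
E*(o(17, -14)/138 - 193) = -(8/138 - 193)/237 = -(8*(1/138) - 193)/237 = -(4/69 - 193)/237 = -1/237*(-13313/69) = 13313/16353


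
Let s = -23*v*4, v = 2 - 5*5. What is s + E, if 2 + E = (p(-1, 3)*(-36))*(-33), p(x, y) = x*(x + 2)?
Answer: 926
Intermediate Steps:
p(x, y) = x*(2 + x)
v = -23 (v = 2 - 25 = -23)
s = 2116 (s = -23*(-23)*4 = 529*4 = 2116)
E = -1190 (E = -2 + (-(2 - 1)*(-36))*(-33) = -2 + (-1*1*(-36))*(-33) = -2 - 1*(-36)*(-33) = -2 + 36*(-33) = -2 - 1188 = -1190)
s + E = 2116 - 1190 = 926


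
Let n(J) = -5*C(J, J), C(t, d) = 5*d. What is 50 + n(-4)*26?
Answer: 2650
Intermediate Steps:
n(J) = -25*J
50 + n(-4)*26 = 50 - 25*(-4)*26 = 50 + 100*26 = 50 + 2600 = 2650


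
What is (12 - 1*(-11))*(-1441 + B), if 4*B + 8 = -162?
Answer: -68241/2 ≈ -34121.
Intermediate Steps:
B = -85/2 (B = -2 + (¼)*(-162) = -2 - 81/2 = -85/2 ≈ -42.500)
(12 - 1*(-11))*(-1441 + B) = (12 - 1*(-11))*(-1441 - 85/2) = (12 + 11)*(-2967/2) = 23*(-2967/2) = -68241/2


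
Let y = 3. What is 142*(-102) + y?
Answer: -14481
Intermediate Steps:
142*(-102) + y = 142*(-102) + 3 = -14484 + 3 = -14481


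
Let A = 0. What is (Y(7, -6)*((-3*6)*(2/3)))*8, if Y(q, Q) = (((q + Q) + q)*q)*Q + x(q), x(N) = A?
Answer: 32256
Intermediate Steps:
x(N) = 0
Y(q, Q) = Q*q*(Q + 2*q) (Y(q, Q) = (((q + Q) + q)*q)*Q + 0 = (((Q + q) + q)*q)*Q + 0 = ((Q + 2*q)*q)*Q + 0 = (q*(Q + 2*q))*Q + 0 = Q*q*(Q + 2*q) + 0 = Q*q*(Q + 2*q))
(Y(7, -6)*((-3*6)*(2/3)))*8 = ((-6*7*(-6 + 2*7))*((-3*6)*(2/3)))*8 = ((-6*7*(-6 + 14))*(-36/3))*8 = ((-6*7*8)*(-18*⅔))*8 = -336*(-12)*8 = 4032*8 = 32256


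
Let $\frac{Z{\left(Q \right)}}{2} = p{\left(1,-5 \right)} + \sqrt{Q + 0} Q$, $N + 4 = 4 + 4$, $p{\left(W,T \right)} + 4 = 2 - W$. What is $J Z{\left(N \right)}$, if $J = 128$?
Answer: $1280$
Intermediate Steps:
$p{\left(W,T \right)} = -2 - W$ ($p{\left(W,T \right)} = -4 - \left(-2 + W\right) = -2 - W$)
$N = 4$ ($N = -4 + \left(4 + 4\right) = -4 + 8 = 4$)
$Z{\left(Q \right)} = -6 + 2 Q^{\frac{3}{2}}$ ($Z{\left(Q \right)} = 2 \left(\left(-2 - 1\right) + \sqrt{Q + 0} Q\right) = 2 \left(\left(-2 - 1\right) + \sqrt{Q} Q\right) = 2 \left(-3 + Q^{\frac{3}{2}}\right) = -6 + 2 Q^{\frac{3}{2}}$)
$J Z{\left(N \right)} = 128 \left(-6 + 2 \cdot 4^{\frac{3}{2}}\right) = 128 \left(-6 + 2 \cdot 8\right) = 128 \left(-6 + 16\right) = 128 \cdot 10 = 1280$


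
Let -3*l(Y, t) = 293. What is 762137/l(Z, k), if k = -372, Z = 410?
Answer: -2286411/293 ≈ -7803.5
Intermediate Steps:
l(Y, t) = -293/3 (l(Y, t) = -1/3*293 = -293/3)
762137/l(Z, k) = 762137/(-293/3) = 762137*(-3/293) = -2286411/293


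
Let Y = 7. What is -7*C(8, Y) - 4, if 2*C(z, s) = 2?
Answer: -11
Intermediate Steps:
C(z, s) = 1 (C(z, s) = (½)*2 = 1)
-7*C(8, Y) - 4 = -7*1 - 4 = -7 - 4 = -11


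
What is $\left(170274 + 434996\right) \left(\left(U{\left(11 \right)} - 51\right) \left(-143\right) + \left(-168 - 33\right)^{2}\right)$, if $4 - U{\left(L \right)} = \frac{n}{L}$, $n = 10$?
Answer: $28600218040$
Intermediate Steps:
$U{\left(L \right)} = 4 - \frac{10}{L}$
$\left(170274 + 434996\right) \left(\left(U{\left(11 \right)} - 51\right) \left(-143\right) + \left(-168 - 33\right)^{2}\right) = \left(170274 + 434996\right) \left(\left(\left(4 - \frac{10}{11}\right) - 51\right) \left(-143\right) + \left(-168 - 33\right)^{2}\right) = 605270 \left(\left(\left(4 - \frac{10}{11}\right) - 51\right) \left(-143\right) + \left(-201\right)^{2}\right) = 605270 \left(\left(\left(4 - \frac{10}{11}\right) - 51\right) \left(-143\right) + 40401\right) = 605270 \left(\left(\frac{34}{11} - 51\right) \left(-143\right) + 40401\right) = 605270 \left(\left(- \frac{527}{11}\right) \left(-143\right) + 40401\right) = 605270 \left(6851 + 40401\right) = 605270 \cdot 47252 = 28600218040$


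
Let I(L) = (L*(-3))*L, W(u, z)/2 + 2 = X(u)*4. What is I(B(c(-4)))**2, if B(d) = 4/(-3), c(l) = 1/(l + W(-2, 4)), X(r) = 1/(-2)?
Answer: 256/9 ≈ 28.444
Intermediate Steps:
X(r) = -1/2
W(u, z) = -8 (W(u, z) = -4 + 2*(-1/2*4) = -4 + 2*(-2) = -4 - 4 = -8)
c(l) = 1/(-8 + l) (c(l) = 1/(l - 8) = 1/(-8 + l))
B(d) = -4/3 (B(d) = 4*(-1/3) = -4/3)
I(L) = -3*L**2 (I(L) = (-3*L)*L = -3*L**2)
I(B(c(-4)))**2 = (-3*(-4/3)**2)**2 = (-3*16/9)**2 = (-16/3)**2 = 256/9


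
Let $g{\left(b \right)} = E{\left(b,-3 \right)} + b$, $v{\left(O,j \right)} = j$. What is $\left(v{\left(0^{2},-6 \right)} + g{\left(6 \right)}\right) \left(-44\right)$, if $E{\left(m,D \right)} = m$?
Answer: $-264$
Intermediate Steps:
$g{\left(b \right)} = 2 b$ ($g{\left(b \right)} = b + b = 2 b$)
$\left(v{\left(0^{2},-6 \right)} + g{\left(6 \right)}\right) \left(-44\right) = \left(-6 + 2 \cdot 6\right) \left(-44\right) = \left(-6 + 12\right) \left(-44\right) = 6 \left(-44\right) = -264$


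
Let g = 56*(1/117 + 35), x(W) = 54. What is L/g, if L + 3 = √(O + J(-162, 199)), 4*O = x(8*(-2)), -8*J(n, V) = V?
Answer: -351/229376 + 117*I*√182/917504 ≈ -0.0015302 + 0.0017203*I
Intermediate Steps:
J(n, V) = -V/8
O = 27/2 (O = (¼)*54 = 27/2 ≈ 13.500)
g = 229376/117 (g = 56*(1/117 + 35) = 56*(4096/117) = 229376/117 ≈ 1960.5)
L = -3 + I*√182/4 (L = -3 + √(27/2 - ⅛*199) = -3 + √(27/2 - 199/8) = -3 + √(-91/8) = -3 + I*√182/4 ≈ -3.0 + 3.3727*I)
L/g = (-3 + I*√182/4)/(229376/117) = (-3 + I*√182/4)*(117/229376) = -351/229376 + 117*I*√182/917504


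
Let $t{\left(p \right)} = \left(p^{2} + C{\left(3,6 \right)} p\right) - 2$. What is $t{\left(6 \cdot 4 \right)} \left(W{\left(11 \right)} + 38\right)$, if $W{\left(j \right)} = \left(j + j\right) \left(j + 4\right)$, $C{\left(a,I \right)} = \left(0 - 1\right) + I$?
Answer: $255392$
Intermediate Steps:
$C{\left(a,I \right)} = -1 + I$
$t{\left(p \right)} = -2 + p^{2} + 5 p$ ($t{\left(p \right)} = \left(p^{2} + \left(-1 + 6\right) p\right) - 2 = \left(p^{2} + 5 p\right) - 2 = -2 + p^{2} + 5 p$)
$W{\left(j \right)} = 2 j \left(4 + j\right)$
$t{\left(6 \cdot 4 \right)} \left(W{\left(11 \right)} + 38\right) = \left(-2 + \left(6 \cdot 4\right)^{2} + 5 \cdot 6 \cdot 4\right) \left(2 \cdot 11 \left(4 + 11\right) + 38\right) = \left(-2 + 24^{2} + 5 \cdot 24\right) \left(2 \cdot 11 \cdot 15 + 38\right) = \left(-2 + 576 + 120\right) \left(330 + 38\right) = 694 \cdot 368 = 255392$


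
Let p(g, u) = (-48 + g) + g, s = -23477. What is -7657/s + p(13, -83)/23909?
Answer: 182554719/561311593 ≈ 0.32523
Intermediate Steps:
p(g, u) = -48 + 2*g
-7657/s + p(13, -83)/23909 = -7657/(-23477) + (-48 + 2*13)/23909 = -7657*(-1/23477) + (-48 + 26)*(1/23909) = 7657/23477 - 22*1/23909 = 7657/23477 - 22/23909 = 182554719/561311593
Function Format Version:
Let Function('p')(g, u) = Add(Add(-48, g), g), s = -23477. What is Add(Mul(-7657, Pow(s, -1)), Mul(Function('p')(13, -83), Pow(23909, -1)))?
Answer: Rational(182554719, 561311593) ≈ 0.32523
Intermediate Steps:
Function('p')(g, u) = Add(-48, Mul(2, g))
Add(Mul(-7657, Pow(s, -1)), Mul(Function('p')(13, -83), Pow(23909, -1))) = Add(Mul(-7657, Pow(-23477, -1)), Mul(Add(-48, Mul(2, 13)), Pow(23909, -1))) = Add(Mul(-7657, Rational(-1, 23477)), Mul(Add(-48, 26), Rational(1, 23909))) = Add(Rational(7657, 23477), Mul(-22, Rational(1, 23909))) = Add(Rational(7657, 23477), Rational(-22, 23909)) = Rational(182554719, 561311593)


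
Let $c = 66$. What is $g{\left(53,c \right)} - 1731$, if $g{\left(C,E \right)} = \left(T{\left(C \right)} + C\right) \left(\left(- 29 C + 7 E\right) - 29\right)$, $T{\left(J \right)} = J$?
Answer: $-118755$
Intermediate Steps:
$g{\left(C,E \right)} = 2 C \left(-29 - 29 C + 7 E\right)$ ($g{\left(C,E \right)} = \left(C + C\right) \left(\left(- 29 C + 7 E\right) - 29\right) = 2 C \left(-29 - 29 C + 7 E\right)$)
$g{\left(53,c \right)} - 1731 = 2 \cdot 53 \left(-29 - 1537 + 7 \cdot 66\right) - 1731 = 2 \cdot 53 \left(-29 - 1537 + 462\right) - 1731 = 2 \cdot 53 \left(-1104\right) - 1731 = -117024 - 1731 = -118755$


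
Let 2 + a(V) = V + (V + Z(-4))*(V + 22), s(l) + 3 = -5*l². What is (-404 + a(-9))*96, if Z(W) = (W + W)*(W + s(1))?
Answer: 68736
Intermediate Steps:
s(l) = -3 - 5*l²
Z(W) = 2*W*(-8 + W) (Z(W) = (W + W)*(W + (-3 - 5*1²)) = (2*W)*(W + (-3 - 5*1)) = (2*W)*(W + (-3 - 5)) = (2*W)*(W - 8) = (2*W)*(-8 + W) = 2*W*(-8 + W))
a(V) = -2 + V + (22 + V)*(96 + V) (a(V) = -2 + (V + (V + 2*(-4)*(-8 - 4))*(V + 22)) = -2 + (V + (V + 2*(-4)*(-12))*(22 + V)) = -2 + (V + (V + 96)*(22 + V)) = -2 + (V + (96 + V)*(22 + V)) = -2 + (V + (22 + V)*(96 + V)) = -2 + V + (22 + V)*(96 + V))
(-404 + a(-9))*96 = (-404 + (2110 + (-9)² + 119*(-9)))*96 = (-404 + (2110 + 81 - 1071))*96 = (-404 + 1120)*96 = 716*96 = 68736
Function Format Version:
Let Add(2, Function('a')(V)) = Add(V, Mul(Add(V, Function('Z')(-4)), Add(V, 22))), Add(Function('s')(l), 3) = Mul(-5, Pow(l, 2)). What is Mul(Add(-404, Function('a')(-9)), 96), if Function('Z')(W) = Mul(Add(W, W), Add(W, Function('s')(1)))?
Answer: 68736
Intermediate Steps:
Function('s')(l) = Add(-3, Mul(-5, Pow(l, 2)))
Function('Z')(W) = Mul(2, W, Add(-8, W)) (Function('Z')(W) = Mul(Add(W, W), Add(W, Add(-3, Mul(-5, Pow(1, 2))))) = Mul(Mul(2, W), Add(W, Add(-3, Mul(-5, 1)))) = Mul(Mul(2, W), Add(W, Add(-3, -5))) = Mul(Mul(2, W), Add(W, -8)) = Mul(Mul(2, W), Add(-8, W)) = Mul(2, W, Add(-8, W)))
Function('a')(V) = Add(-2, V, Mul(Add(22, V), Add(96, V))) (Function('a')(V) = Add(-2, Add(V, Mul(Add(V, Mul(2, -4, Add(-8, -4))), Add(V, 22)))) = Add(-2, Add(V, Mul(Add(V, Mul(2, -4, -12)), Add(22, V)))) = Add(-2, Add(V, Mul(Add(V, 96), Add(22, V)))) = Add(-2, Add(V, Mul(Add(96, V), Add(22, V)))) = Add(-2, Add(V, Mul(Add(22, V), Add(96, V)))) = Add(-2, V, Mul(Add(22, V), Add(96, V))))
Mul(Add(-404, Function('a')(-9)), 96) = Mul(Add(-404, Add(2110, Pow(-9, 2), Mul(119, -9))), 96) = Mul(Add(-404, Add(2110, 81, -1071)), 96) = Mul(Add(-404, 1120), 96) = Mul(716, 96) = 68736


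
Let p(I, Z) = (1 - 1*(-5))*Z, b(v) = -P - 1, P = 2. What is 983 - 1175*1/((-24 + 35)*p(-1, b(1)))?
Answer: 195809/198 ≈ 988.93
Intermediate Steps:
b(v) = -3 (b(v) = -1*2 - 1 = -2 - 1 = -3)
p(I, Z) = 6*Z (p(I, Z) = (1 + 5)*Z = 6*Z)
983 - 1175*1/((-24 + 35)*p(-1, b(1))) = 983 - 1175*(-1/(18*(-24 + 35))) = 983 - 1175/(11*(-18)) = 983 - 1175/(-198) = 983 - 1175*(-1/198) = 983 + 1175/198 = 195809/198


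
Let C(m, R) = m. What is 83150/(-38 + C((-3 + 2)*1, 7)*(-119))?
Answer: 83150/81 ≈ 1026.5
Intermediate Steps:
83150/(-38 + C((-3 + 2)*1, 7)*(-119)) = 83150/(-38 + ((-3 + 2)*1)*(-119)) = 83150/(-38 - 1*1*(-119)) = 83150/(-38 - 1*(-119)) = 83150/(-38 + 119) = 83150/81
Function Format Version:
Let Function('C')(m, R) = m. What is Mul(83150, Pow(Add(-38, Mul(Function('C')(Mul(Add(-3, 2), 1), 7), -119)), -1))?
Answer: Rational(83150, 81) ≈ 1026.5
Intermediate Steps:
Mul(83150, Pow(Add(-38, Mul(Function('C')(Mul(Add(-3, 2), 1), 7), -119)), -1)) = Mul(83150, Pow(Add(-38, Mul(Mul(Add(-3, 2), 1), -119)), -1)) = Mul(83150, Pow(Add(-38, Mul(Mul(-1, 1), -119)), -1)) = Mul(83150, Pow(Add(-38, Mul(-1, -119)), -1)) = Mul(83150, Pow(Add(-38, 119), -1)) = Mul(83150, Pow(81, -1)) = Mul(83150, Rational(1, 81)) = Rational(83150, 81)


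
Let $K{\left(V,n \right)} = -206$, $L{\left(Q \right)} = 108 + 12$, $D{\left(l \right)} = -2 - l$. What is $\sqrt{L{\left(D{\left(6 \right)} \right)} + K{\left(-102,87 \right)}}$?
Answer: $i \sqrt{86} \approx 9.2736 i$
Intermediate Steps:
$L{\left(Q \right)} = 120$
$\sqrt{L{\left(D{\left(6 \right)} \right)} + K{\left(-102,87 \right)}} = \sqrt{120 - 206} = \sqrt{-86} = i \sqrt{86}$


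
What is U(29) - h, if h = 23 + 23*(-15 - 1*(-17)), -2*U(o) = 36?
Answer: -87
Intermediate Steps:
U(o) = -18 (U(o) = -½*36 = -18)
h = 69 (h = 23 + 23*(-15 + 17) = 23 + 23*2 = 23 + 46 = 69)
U(29) - h = -18 - 1*69 = -18 - 69 = -87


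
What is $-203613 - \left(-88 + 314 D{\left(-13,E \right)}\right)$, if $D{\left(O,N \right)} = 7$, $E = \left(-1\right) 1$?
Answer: $-205723$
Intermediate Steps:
$E = -1$
$-203613 - \left(-88 + 314 D{\left(-13,E \right)}\right) = -203613 + \left(\left(-314\right) 7 + 88\right) = -203613 + \left(-2198 + 88\right) = -203613 - 2110 = -205723$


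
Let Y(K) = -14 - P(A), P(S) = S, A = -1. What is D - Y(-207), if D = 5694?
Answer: 5707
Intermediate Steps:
Y(K) = -13 (Y(K) = -14 - 1*(-1) = -14 + 1 = -13)
D - Y(-207) = 5694 - 1*(-13) = 5694 + 13 = 5707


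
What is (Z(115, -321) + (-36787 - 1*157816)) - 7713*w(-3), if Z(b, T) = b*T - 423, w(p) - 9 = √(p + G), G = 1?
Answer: -301358 - 7713*I*√2 ≈ -3.0136e+5 - 10908.0*I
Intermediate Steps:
w(p) = 9 + √(1 + p) (w(p) = 9 + √(p + 1) = 9 + √(1 + p))
Z(b, T) = -423 + T*b (Z(b, T) = T*b - 423 = -423 + T*b)
(Z(115, -321) + (-36787 - 1*157816)) - 7713*w(-3) = ((-423 - 321*115) + (-36787 - 1*157816)) - 7713*(9 + √(1 - 3)) = ((-423 - 36915) + (-36787 - 157816)) - 7713*(9 + √(-2)) = (-37338 - 194603) - 7713*(9 + I*√2) = -231941 + (-69417 - 7713*I*√2) = -301358 - 7713*I*√2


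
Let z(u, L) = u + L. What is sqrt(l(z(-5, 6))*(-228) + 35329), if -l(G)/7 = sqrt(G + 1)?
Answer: sqrt(35329 + 1596*sqrt(2)) ≈ 193.87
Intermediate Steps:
z(u, L) = L + u
l(G) = -7*sqrt(1 + G) (l(G) = -7*sqrt(G + 1) = -7*sqrt(1 + G))
sqrt(l(z(-5, 6))*(-228) + 35329) = sqrt(-7*sqrt(1 + (6 - 5))*(-228) + 35329) = sqrt(-7*sqrt(1 + 1)*(-228) + 35329) = sqrt(-7*sqrt(2)*(-228) + 35329) = sqrt(1596*sqrt(2) + 35329) = sqrt(35329 + 1596*sqrt(2))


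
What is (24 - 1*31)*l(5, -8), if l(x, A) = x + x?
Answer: -70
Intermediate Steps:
l(x, A) = 2*x
(24 - 1*31)*l(5, -8) = (24 - 1*31)*(2*5) = (24 - 31)*10 = -7*10 = -70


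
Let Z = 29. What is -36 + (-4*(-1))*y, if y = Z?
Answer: 80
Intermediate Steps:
y = 29
-36 + (-4*(-1))*y = -36 - 4*(-1)*29 = -36 + 4*29 = -36 + 116 = 80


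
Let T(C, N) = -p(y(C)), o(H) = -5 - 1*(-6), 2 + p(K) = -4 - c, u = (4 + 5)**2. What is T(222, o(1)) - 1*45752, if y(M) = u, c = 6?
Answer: -45740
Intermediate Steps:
u = 81 (u = 9**2 = 81)
y(M) = 81
p(K) = -12 (p(K) = -2 + (-4 - 1*6) = -2 + (-4 - 6) = -2 - 10 = -12)
o(H) = 1 (o(H) = -5 + 6 = 1)
T(C, N) = 12 (T(C, N) = -1*(-12) = 12)
T(222, o(1)) - 1*45752 = 12 - 1*45752 = 12 - 45752 = -45740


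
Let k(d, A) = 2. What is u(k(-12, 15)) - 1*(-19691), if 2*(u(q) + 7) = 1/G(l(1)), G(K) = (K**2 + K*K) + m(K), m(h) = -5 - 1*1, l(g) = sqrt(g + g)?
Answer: 78735/4 ≈ 19684.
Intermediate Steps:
l(g) = sqrt(2)*sqrt(g) (l(g) = sqrt(2*g) = sqrt(2)*sqrt(g))
m(h) = -6 (m(h) = -5 - 1 = -6)
G(K) = -6 + 2*K**2 (G(K) = (K**2 + K*K) - 6 = (K**2 + K**2) - 6 = 2*K**2 - 6 = -6 + 2*K**2)
u(q) = -29/4 (u(q) = -7 + 1/(2*(-6 + 2*(sqrt(2)*sqrt(1))**2)) = -7 + 1/(2*(-6 + 2*(sqrt(2)*1)**2)) = -7 + 1/(2*(-6 + 2*(sqrt(2))**2)) = -7 + 1/(2*(-6 + 2*2)) = -7 + 1/(2*(-6 + 4)) = -7 + (1/2)/(-2) = -7 + (1/2)*(-1/2) = -7 - 1/4 = -29/4)
u(k(-12, 15)) - 1*(-19691) = -29/4 - 1*(-19691) = -29/4 + 19691 = 78735/4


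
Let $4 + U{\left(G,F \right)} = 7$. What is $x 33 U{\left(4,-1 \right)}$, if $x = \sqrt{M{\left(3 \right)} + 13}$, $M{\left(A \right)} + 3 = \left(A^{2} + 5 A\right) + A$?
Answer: $99 \sqrt{37} \approx 602.19$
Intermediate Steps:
$M{\left(A \right)} = -3 + A^{2} + 6 A$ ($M{\left(A \right)} = -3 + \left(\left(A^{2} + 5 A\right) + A\right) = -3 + \left(A^{2} + 6 A\right) = -3 + A^{2} + 6 A$)
$U{\left(G,F \right)} = 3$ ($U{\left(G,F \right)} = -4 + 7 = 3$)
$x = \sqrt{37}$ ($x = \sqrt{\left(-3 + 3^{2} + 6 \cdot 3\right) + 13} = \sqrt{\left(-3 + 9 + 18\right) + 13} = \sqrt{24 + 13} = \sqrt{37} \approx 6.0828$)
$x 33 U{\left(4,-1 \right)} = \sqrt{37} \cdot 33 \cdot 3 = 33 \sqrt{37} \cdot 3 = 99 \sqrt{37}$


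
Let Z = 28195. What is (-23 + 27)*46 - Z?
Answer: -28011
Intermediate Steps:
(-23 + 27)*46 - Z = (-23 + 27)*46 - 1*28195 = 4*46 - 28195 = 184 - 28195 = -28011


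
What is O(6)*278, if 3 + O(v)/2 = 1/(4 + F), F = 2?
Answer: -4726/3 ≈ -1575.3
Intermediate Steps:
O(v) = -17/3 (O(v) = -6 + 2/(4 + 2) = -6 + 2/6 = -6 + 2*(⅙) = -6 + ⅓ = -17/3)
O(6)*278 = -17/3*278 = -4726/3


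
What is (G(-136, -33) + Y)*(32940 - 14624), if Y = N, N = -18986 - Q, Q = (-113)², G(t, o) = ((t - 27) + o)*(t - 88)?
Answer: 222521084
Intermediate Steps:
G(t, o) = (-88 + t)*(-27 + o + t) (G(t, o) = ((-27 + t) + o)*(-88 + t) = (-27 + o + t)*(-88 + t) = (-88 + t)*(-27 + o + t))
Q = 12769
N = -31755 (N = -18986 - 1*12769 = -18986 - 12769 = -31755)
Y = -31755
(G(-136, -33) + Y)*(32940 - 14624) = ((2376 + (-136)² - 115*(-136) - 88*(-33) - 33*(-136)) - 31755)*(32940 - 14624) = ((2376 + 18496 + 15640 + 2904 + 4488) - 31755)*18316 = (43904 - 31755)*18316 = 12149*18316 = 222521084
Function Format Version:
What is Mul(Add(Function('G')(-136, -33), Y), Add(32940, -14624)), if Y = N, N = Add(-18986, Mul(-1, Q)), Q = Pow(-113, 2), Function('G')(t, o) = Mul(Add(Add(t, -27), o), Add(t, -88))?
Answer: 222521084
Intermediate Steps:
Function('G')(t, o) = Mul(Add(-88, t), Add(-27, o, t)) (Function('G')(t, o) = Mul(Add(Add(-27, t), o), Add(-88, t)) = Mul(Add(-27, o, t), Add(-88, t)) = Mul(Add(-88, t), Add(-27, o, t)))
Q = 12769
N = -31755 (N = Add(-18986, Mul(-1, 12769)) = Add(-18986, -12769) = -31755)
Y = -31755
Mul(Add(Function('G')(-136, -33), Y), Add(32940, -14624)) = Mul(Add(Add(2376, Pow(-136, 2), Mul(-115, -136), Mul(-88, -33), Mul(-33, -136)), -31755), Add(32940, -14624)) = Mul(Add(Add(2376, 18496, 15640, 2904, 4488), -31755), 18316) = Mul(Add(43904, -31755), 18316) = Mul(12149, 18316) = 222521084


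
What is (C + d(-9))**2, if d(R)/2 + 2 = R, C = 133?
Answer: 12321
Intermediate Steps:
d(R) = -4 + 2*R
(C + d(-9))**2 = (133 + (-4 + 2*(-9)))**2 = (133 + (-4 - 18))**2 = (133 - 22)**2 = 111**2 = 12321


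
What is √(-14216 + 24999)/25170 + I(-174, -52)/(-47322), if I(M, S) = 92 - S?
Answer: -8/2629 + √10783/25170 ≈ 0.0010826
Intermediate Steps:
√(-14216 + 24999)/25170 + I(-174, -52)/(-47322) = √(-14216 + 24999)/25170 + (92 - 1*(-52))/(-47322) = √10783*(1/25170) + (92 + 52)*(-1/47322) = √10783/25170 + 144*(-1/47322) = √10783/25170 - 8/2629 = -8/2629 + √10783/25170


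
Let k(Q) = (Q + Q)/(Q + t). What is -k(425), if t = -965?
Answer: 85/54 ≈ 1.5741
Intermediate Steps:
k(Q) = 2*Q/(-965 + Q) (k(Q) = (Q + Q)/(Q - 965) = (2*Q)/(-965 + Q) = 2*Q/(-965 + Q))
-k(425) = -2*425/(-965 + 425) = -2*425/(-540) = -2*425*(-1)/540 = -1*(-85/54) = 85/54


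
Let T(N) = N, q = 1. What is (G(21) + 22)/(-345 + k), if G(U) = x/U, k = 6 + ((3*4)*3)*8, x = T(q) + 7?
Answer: -470/1071 ≈ -0.43884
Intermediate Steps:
x = 8 (x = 1 + 7 = 8)
k = 294 (k = 6 + (12*3)*8 = 6 + 36*8 = 6 + 288 = 294)
G(U) = 8/U
(G(21) + 22)/(-345 + k) = (8/21 + 22)/(-345 + 294) = (8*(1/21) + 22)/(-51) = (8/21 + 22)*(-1/51) = (470/21)*(-1/51) = -470/1071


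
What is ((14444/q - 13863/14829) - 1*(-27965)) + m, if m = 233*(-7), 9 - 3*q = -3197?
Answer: 208760533661/7923629 ≈ 26347.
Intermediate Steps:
q = 3206/3 (q = 3 - ⅓*(-3197) = 3 + 3197/3 = 3206/3 ≈ 1068.7)
m = -1631
((14444/q - 13863/14829) - 1*(-27965)) + m = ((14444/(3206/3) - 13863/14829) - 1*(-27965)) - 1631 = ((14444*(3/3206) - 13863*1/14829) + 27965) - 1631 = ((21666/1603 - 4621/4943) + 27965) - 1631 = (99687575/7923629 + 27965) - 1631 = 221683972560/7923629 - 1631 = 208760533661/7923629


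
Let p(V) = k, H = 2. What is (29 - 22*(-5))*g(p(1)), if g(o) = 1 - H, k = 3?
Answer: -139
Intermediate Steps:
p(V) = 3
g(o) = -1 (g(o) = 1 - 1*2 = 1 - 2 = -1)
(29 - 22*(-5))*g(p(1)) = (29 - 22*(-5))*(-1) = (29 + 110)*(-1) = 139*(-1) = -139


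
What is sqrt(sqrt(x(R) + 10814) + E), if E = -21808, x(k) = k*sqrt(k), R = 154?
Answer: sqrt(-21808 + sqrt(2)*sqrt(5407 + 77*sqrt(154))) ≈ 147.29*I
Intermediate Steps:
x(k) = k**(3/2)
sqrt(sqrt(x(R) + 10814) + E) = sqrt(sqrt(154**(3/2) + 10814) - 21808) = sqrt(sqrt(154*sqrt(154) + 10814) - 21808) = sqrt(sqrt(10814 + 154*sqrt(154)) - 21808) = sqrt(-21808 + sqrt(10814 + 154*sqrt(154)))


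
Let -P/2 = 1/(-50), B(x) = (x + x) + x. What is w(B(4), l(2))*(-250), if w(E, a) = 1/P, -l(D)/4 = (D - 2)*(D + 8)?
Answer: -6250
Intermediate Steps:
B(x) = 3*x (B(x) = 2*x + x = 3*x)
l(D) = -4*(-2 + D)*(8 + D) (l(D) = -4*(D - 2)*(D + 8) = -4*(-2 + D)*(8 + D))
P = 1/25 (P = -2/(-50) = -2*(-1/50) = 1/25 ≈ 0.040000)
w(E, a) = 25 (w(E, a) = 1/(1/25) = 25)
w(B(4), l(2))*(-250) = 25*(-250) = -6250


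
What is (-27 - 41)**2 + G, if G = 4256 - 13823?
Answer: -4943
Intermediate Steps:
G = -9567
(-27 - 41)**2 + G = (-27 - 41)**2 - 9567 = (-68)**2 - 9567 = 4624 - 9567 = -4943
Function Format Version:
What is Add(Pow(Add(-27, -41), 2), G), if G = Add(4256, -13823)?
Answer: -4943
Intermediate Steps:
G = -9567
Add(Pow(Add(-27, -41), 2), G) = Add(Pow(Add(-27, -41), 2), -9567) = Add(Pow(-68, 2), -9567) = Add(4624, -9567) = -4943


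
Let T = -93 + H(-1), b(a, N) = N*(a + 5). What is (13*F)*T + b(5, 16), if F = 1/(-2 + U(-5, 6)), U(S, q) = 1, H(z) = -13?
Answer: 1538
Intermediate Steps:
b(a, N) = N*(5 + a)
T = -106 (T = -93 - 13 = -106)
F = -1 (F = 1/(-2 + 1) = 1/(-1) = -1)
(13*F)*T + b(5, 16) = (13*(-1))*(-106) + 16*(5 + 5) = -13*(-106) + 16*10 = 1378 + 160 = 1538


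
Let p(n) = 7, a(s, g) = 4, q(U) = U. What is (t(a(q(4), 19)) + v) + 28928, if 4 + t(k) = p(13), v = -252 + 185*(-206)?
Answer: -9431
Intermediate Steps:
v = -38362 (v = -252 - 38110 = -38362)
t(k) = 3 (t(k) = -4 + 7 = 3)
(t(a(q(4), 19)) + v) + 28928 = (3 - 38362) + 28928 = -38359 + 28928 = -9431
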